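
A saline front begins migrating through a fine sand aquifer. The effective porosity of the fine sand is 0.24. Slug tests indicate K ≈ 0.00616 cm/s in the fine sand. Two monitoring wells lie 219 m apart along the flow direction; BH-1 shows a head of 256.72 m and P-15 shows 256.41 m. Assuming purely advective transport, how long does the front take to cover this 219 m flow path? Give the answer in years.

19.1

Convert K: 0.00616 cm/s × 864 = 5.322 m/day.
Hydraulic gradient i = (256.72 − 256.41) / 219 = 0.31 / 219 = 0.001416.
Darcy flux q = K · i = 5.322 × 0.001416 = 0.007534 m/day.
Seepage velocity v = q / n_e = 0.007534 / 0.24 = 0.03139 m/day.
Travel time t = L / v = 219 / 0.03139 = 6977 days = 19.10 years.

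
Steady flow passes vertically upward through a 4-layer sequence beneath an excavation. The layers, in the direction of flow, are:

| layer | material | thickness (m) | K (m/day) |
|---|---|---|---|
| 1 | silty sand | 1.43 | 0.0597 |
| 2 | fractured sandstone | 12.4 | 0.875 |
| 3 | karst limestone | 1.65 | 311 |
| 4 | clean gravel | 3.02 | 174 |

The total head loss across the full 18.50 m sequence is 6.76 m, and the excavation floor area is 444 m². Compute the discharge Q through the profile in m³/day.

Flow is perpendicular to layering, so the layers act in series and the equivalent K is the thickness-weighted harmonic mean.
Total thickness L = 1.43 + 12.4 + 1.65 + 3.02 = 18.50 m.
Σ(b_i/K_i) = 1.43/0.0597 + 12.4/0.875 + 1.65/311 + 3.02/174 = 38.15 d.
K_eq = L / Σ(b_i/K_i) = 18.50 / 38.15 = 0.4850 m/day.
Q = K_eq · A · (Δh/L) = 0.4850 × 444 × (6.76/18.50) = 78.68 m³/day.

78.7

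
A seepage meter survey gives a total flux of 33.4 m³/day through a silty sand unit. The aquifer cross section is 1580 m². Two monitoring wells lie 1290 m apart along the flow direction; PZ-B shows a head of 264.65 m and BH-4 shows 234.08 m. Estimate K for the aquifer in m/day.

Hydraulic gradient i = (264.65 − 234.08) / 1290 = 30.57 / 1290 = 0.02370.
From Q = K·A·i, K = Q / (A·i) = 33.4 / (1580 × 0.02370) = 0.8920 m/day.

0.892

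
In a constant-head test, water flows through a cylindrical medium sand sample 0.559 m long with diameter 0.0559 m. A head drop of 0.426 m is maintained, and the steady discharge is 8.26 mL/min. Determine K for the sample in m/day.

Cross-sectional area A = π·(d/2)² = π × (0.0559/2)² = 0.002454 m².
Convert discharge: 8.26 mL/min = 1.377e-07 m³/s.
Darcy's law rearranged: K = Q·L / (A·Δh) = 1.377e-07 × 0.559 / (0.002454 × 0.426) = 7.361e-05 m/s = 6.360 m/day.

6.36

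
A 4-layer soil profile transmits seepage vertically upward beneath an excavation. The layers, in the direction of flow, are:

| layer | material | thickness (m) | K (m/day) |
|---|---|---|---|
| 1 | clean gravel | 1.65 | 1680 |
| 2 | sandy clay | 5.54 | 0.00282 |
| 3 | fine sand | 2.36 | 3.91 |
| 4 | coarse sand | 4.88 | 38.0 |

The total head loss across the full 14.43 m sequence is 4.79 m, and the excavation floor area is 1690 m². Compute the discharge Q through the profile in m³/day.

Flow is perpendicular to layering, so the layers act in series and the equivalent K is the thickness-weighted harmonic mean.
Total thickness L = 1.65 + 5.54 + 2.36 + 4.88 = 14.43 m.
Σ(b_i/K_i) = 1.65/1680 + 5.54/0.00282 + 2.36/3.91 + 4.88/38.0 = 1965 d.
K_eq = L / Σ(b_i/K_i) = 14.43 / 1965 = 0.007342 m/day.
Q = K_eq · A · (Δh/L) = 0.007342 × 1690 × (4.79/14.43) = 4.119 m³/day.

4.12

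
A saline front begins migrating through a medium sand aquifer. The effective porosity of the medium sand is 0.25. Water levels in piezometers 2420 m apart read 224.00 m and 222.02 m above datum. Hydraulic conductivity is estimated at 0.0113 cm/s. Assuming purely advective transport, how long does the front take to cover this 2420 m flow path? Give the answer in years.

Convert K: 0.0113 cm/s × 864 = 9.763 m/day.
Hydraulic gradient i = (224.00 − 222.02) / 2420 = 1.98 / 2420 = 0.0008182.
Darcy flux q = K · i = 9.763 × 0.0008182 = 0.007988 m/day.
Seepage velocity v = q / n_e = 0.007988 / 0.25 = 0.03195 m/day.
Travel time t = L / v = 2420 / 0.03195 = 75738 days = 207.4 years.

207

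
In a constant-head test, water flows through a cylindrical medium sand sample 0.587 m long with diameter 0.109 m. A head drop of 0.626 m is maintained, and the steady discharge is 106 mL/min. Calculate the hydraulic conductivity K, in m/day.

15.3

Cross-sectional area A = π·(d/2)² = π × (0.109/2)² = 0.009331 m².
Convert discharge: 106 mL/min = 1.767e-06 m³/s.
Darcy's law rearranged: K = Q·L / (A·Δh) = 1.767e-06 × 0.587 / (0.009331 × 0.626) = 0.0001775 m/s = 15.34 m/day.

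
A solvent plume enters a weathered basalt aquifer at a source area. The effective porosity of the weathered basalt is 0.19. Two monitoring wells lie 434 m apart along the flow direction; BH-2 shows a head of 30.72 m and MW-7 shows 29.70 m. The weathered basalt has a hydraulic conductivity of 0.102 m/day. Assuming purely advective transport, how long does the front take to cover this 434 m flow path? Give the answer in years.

942

Hydraulic gradient i = (30.72 − 29.70) / 434 = 1.02 / 434 = 0.002350.
Darcy flux q = K · i = 0.1020 × 0.002350 = 0.0002397 m/day.
Seepage velocity v = q / n_e = 0.0002397 / 0.19 = 0.001262 m/day.
Travel time t = L / v = 434 / 0.001262 = 3.440e+05 days = 941.8 years.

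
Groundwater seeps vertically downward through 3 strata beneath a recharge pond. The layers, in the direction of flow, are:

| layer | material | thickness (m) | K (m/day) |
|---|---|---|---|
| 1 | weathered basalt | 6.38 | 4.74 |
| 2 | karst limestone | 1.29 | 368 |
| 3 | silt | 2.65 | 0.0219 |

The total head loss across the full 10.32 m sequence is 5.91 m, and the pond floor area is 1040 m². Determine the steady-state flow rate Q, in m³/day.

Flow is perpendicular to layering, so the layers act in series and the equivalent K is the thickness-weighted harmonic mean.
Total thickness L = 6.38 + 1.29 + 2.65 = 10.32 m.
Σ(b_i/K_i) = 6.38/4.74 + 1.29/368 + 2.65/0.0219 = 122.4 d.
K_eq = L / Σ(b_i/K_i) = 10.32 / 122.4 = 0.08435 m/day.
Q = K_eq · A · (Δh/L) = 0.08435 × 1040 × (5.91/10.32) = 50.23 m³/day.

50.2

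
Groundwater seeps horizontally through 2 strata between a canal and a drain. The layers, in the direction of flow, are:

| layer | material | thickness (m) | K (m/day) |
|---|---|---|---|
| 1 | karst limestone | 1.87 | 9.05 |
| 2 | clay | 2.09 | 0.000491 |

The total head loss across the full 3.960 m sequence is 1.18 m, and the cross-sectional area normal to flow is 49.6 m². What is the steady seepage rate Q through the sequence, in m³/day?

0.0137

Flow is perpendicular to layering, so the layers act in series and the equivalent K is the thickness-weighted harmonic mean.
Total thickness L = 1.87 + 2.09 = 3.960 m.
Σ(b_i/K_i) = 1.87/9.05 + 2.09/0.000491 = 4257 d.
K_eq = L / Σ(b_i/K_i) = 3.960 / 4257 = 0.0009303 m/day.
Q = K_eq · A · (Δh/L) = 0.0009303 × 49.6 × (1.18/3.960) = 0.01375 m³/day.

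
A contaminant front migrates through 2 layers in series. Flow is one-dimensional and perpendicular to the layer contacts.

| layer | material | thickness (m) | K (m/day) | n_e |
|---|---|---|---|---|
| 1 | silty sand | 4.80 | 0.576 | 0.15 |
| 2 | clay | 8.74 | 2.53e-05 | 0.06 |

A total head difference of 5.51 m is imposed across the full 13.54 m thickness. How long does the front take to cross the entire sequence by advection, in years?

With flow normal to the layers, continuity requires the same specific discharge q through every layer.
Σ(b_i/K_i) = 4.80/0.576 + 8.74/2.53e-05 = 3.455e+05 d.
q = Δh / Σ(b_i/K_i) = 5.51 / 3.455e+05 = 1.595e-05 m/day.
In each layer the seepage velocity is v_i = q/n_i, so the layer transit time is t_i = b_i·n_i / q:
  layer 1 (silty sand): t_1 = 4.80 × 0.15 / 1.595e-05 = 45142 d
  layer 2 (clay): t_2 = 8.74 × 0.06 / 1.595e-05 = 32879 d
Total t = Σ t_i = 78021 days = 213.6 years.

214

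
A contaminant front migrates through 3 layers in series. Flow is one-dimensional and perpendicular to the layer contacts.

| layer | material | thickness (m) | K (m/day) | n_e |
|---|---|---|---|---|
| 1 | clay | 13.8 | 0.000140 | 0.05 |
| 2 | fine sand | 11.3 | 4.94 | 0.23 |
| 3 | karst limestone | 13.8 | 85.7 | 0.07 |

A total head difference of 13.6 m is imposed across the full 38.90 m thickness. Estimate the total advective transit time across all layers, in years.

With flow normal to the layers, continuity requires the same specific discharge q through every layer.
Σ(b_i/K_i) = 13.8/0.000140 + 11.3/4.94 + 13.8/85.7 = 98574 d.
q = Δh / Σ(b_i/K_i) = 13.6 / 98574 = 0.0001380 m/day.
In each layer the seepage velocity is v_i = q/n_i, so the layer transit time is t_i = b_i·n_i / q:
  layer 1 (clay): t_1 = 13.8 × 0.05 / 0.0001380 = 5001 d
  layer 2 (fine sand): t_2 = 11.3 × 0.23 / 0.0001380 = 18838 d
  layer 3 (karst limestone): t_3 = 13.8 × 0.07 / 0.0001380 = 7002 d
Total t = Σ t_i = 30841 days = 84.44 years.

84.4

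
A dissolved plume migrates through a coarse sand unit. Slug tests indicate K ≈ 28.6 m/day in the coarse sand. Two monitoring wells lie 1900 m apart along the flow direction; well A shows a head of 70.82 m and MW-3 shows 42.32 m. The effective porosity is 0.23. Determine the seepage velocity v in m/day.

1.87

Hydraulic gradient i = (70.82 − 42.32) / 1900 = 28.5 / 1900 = 0.01500.
Darcy flux q = K · i = 28.60 × 0.01500 = 0.4290 m/day.
Seepage velocity v = q / n_e = 0.4290 / 0.23 = 1.865 m/day.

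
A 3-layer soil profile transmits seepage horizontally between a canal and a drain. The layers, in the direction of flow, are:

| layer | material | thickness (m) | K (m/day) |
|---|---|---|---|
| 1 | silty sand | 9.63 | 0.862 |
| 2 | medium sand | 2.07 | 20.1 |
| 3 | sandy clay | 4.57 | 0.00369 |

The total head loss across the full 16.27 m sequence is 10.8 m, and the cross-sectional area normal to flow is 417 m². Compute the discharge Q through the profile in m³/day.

3.60

Flow is perpendicular to layering, so the layers act in series and the equivalent K is the thickness-weighted harmonic mean.
Total thickness L = 9.63 + 2.07 + 4.57 = 16.27 m.
Σ(b_i/K_i) = 9.63/0.862 + 2.07/20.1 + 4.57/0.00369 = 1250 d.
K_eq = L / Σ(b_i/K_i) = 16.27 / 1250 = 0.01302 m/day.
Q = K_eq · A · (Δh/L) = 0.01302 × 417 × (10.8/16.27) = 3.604 m³/day.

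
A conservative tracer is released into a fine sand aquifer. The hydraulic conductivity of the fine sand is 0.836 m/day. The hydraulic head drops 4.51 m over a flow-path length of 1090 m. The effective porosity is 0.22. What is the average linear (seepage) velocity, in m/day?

Hydraulic gradient i = Δh / L = 4.51 / 1090 = 0.004138.
Darcy flux q = K · i = 0.8360 × 0.004138 = 0.003459 m/day.
Seepage velocity v = q / n_e = 0.003459 / 0.22 = 0.01572 m/day.

0.0157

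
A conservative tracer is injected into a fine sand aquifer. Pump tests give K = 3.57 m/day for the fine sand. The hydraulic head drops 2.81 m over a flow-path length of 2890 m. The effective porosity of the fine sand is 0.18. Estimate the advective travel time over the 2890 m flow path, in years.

Hydraulic gradient i = Δh / L = 2.81 / 2890 = 0.0009723.
Darcy flux q = K · i = 3.570 × 0.0009723 = 0.003471 m/day.
Seepage velocity v = q / n_e = 0.003471 / 0.18 = 0.01928 m/day.
Travel time t = L / v = 2890 / 0.01928 = 1.499e+05 days = 410.3 years.

410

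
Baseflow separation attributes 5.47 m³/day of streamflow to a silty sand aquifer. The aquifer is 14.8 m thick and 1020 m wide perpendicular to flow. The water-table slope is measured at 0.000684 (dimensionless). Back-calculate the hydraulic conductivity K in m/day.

0.530

Cross-sectional area A = 1020 × 14.8 = 15096 m².
Hydraulic gradient i = 0.000684.
From Q = K·A·i, K = Q / (A·i) = 5.47 / (15096 × 0.0006840) = 0.5297 m/day.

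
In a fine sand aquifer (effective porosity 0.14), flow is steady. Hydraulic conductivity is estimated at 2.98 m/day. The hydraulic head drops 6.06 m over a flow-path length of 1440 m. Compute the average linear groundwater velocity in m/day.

Hydraulic gradient i = Δh / L = 6.06 / 1440 = 0.004208.
Darcy flux q = K · i = 2.980 × 0.004208 = 0.01254 m/day.
Seepage velocity v = q / n_e = 0.01254 / 0.14 = 0.08958 m/day.

0.0896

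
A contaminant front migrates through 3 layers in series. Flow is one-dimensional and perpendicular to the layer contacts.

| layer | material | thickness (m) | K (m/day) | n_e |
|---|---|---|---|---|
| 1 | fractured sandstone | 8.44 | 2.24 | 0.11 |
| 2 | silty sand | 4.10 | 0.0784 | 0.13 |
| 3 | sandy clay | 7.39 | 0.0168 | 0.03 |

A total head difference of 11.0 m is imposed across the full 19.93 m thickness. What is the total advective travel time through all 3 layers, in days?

With flow normal to the layers, continuity requires the same specific discharge q through every layer.
Σ(b_i/K_i) = 8.44/2.24 + 4.10/0.0784 + 7.39/0.0168 = 495.9 d.
q = Δh / Σ(b_i/K_i) = 11.0 / 495.9 = 0.02218 m/day.
In each layer the seepage velocity is v_i = q/n_i, so the layer transit time is t_i = b_i·n_i / q:
  layer 1 (fractured sandstone): t_1 = 8.44 × 0.11 / 0.02218 = 41.86 d
  layer 2 (silty sand): t_2 = 4.10 × 0.13 / 0.02218 = 24.03 d
  layer 3 (sandy clay): t_3 = 7.39 × 0.03 / 0.02218 = 9.996 d
Total t = Σ t_i = 75.88 days.

75.9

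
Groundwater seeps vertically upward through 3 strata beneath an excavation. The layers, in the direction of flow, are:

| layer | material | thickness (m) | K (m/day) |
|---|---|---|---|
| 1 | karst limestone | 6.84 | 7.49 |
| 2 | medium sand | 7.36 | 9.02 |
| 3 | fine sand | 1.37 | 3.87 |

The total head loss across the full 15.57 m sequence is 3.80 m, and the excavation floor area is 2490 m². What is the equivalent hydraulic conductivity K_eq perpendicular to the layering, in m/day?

Flow is perpendicular to layering, so the layers act in series and the equivalent K is the thickness-weighted harmonic mean.
Total thickness L = 6.84 + 7.36 + 1.37 = 15.57 m.
Σ(b_i/K_i) = 6.84/7.49 + 7.36/9.02 + 1.37/3.87 = 2.083 d.
K_eq = L / Σ(b_i/K_i) = 15.57 / 2.083 = 7.474 m/day.

7.47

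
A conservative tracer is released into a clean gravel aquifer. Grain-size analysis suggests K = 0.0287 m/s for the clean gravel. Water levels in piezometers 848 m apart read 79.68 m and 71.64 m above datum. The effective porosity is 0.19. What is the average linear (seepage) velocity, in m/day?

Convert K: 0.0287 m/s × 86400 = 2480 m/day.
Hydraulic gradient i = (79.68 − 71.64) / 848 = 8.04 / 848 = 0.009481.
Darcy flux q = K · i = 2480 × 0.009481 = 23.51 m/day.
Seepage velocity v = q / n_e = 23.51 / 0.19 = 123.7 m/day.

124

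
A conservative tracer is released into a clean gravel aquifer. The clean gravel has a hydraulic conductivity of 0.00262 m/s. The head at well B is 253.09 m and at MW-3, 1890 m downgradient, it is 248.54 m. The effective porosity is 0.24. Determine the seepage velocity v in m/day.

2.27

Convert K: 0.00262 m/s × 86400 = 226.4 m/day.
Hydraulic gradient i = (253.09 − 248.54) / 1890 = 4.55 / 1890 = 0.002407.
Darcy flux q = K · i = 226.4 × 0.002407 = 0.5450 m/day.
Seepage velocity v = q / n_e = 0.5450 / 0.24 = 2.271 m/day.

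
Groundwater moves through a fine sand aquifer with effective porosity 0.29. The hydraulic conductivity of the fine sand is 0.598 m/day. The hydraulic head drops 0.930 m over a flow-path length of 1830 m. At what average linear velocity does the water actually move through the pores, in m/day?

Hydraulic gradient i = Δh / L = 0.930 / 1830 = 0.0005082.
Darcy flux q = K · i = 0.5980 × 0.0005082 = 0.0003039 m/day.
Seepage velocity v = q / n_e = 0.0003039 / 0.29 = 0.001048 m/day.

0.00105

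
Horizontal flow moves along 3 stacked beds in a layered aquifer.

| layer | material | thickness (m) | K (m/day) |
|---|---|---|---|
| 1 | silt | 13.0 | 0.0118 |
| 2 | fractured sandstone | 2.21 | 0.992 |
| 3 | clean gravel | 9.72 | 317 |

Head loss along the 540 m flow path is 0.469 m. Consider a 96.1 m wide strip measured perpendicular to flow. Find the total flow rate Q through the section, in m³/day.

257

Flow is parallel to layering, so each bed carries its own Darcy discharge and the transmissivities add.
Σ(K_i·b_i) = 0.0118×13.0 + 0.992×2.21 + 317×9.72 = 3084 m²/day.
Hydraulic gradient i = Δh / L = 0.469 / 540 = 0.0008685.
Q = Σ(K_i·b_i) · W · i = 3084 × 96.1 × 0.0008685 = 257.4 m³/day.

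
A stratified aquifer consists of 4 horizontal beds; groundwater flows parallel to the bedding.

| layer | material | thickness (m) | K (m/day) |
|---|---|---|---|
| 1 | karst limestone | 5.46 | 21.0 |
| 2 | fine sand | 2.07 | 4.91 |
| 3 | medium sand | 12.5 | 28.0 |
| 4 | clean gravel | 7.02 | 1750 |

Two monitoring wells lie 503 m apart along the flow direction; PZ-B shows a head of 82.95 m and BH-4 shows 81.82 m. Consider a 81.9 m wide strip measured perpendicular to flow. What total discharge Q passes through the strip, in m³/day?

2350

Flow is parallel to layering, so each bed carries its own Darcy discharge and the transmissivities add.
Σ(K_i·b_i) = 21.0×5.46 + 4.91×2.07 + 28.0×12.5 + 1750×7.02 = 12760 m²/day.
Hydraulic gradient i = (82.95 − 81.82) / 503 = 1.13 / 503 = 0.002247.
Q = Σ(K_i·b_i) · W · i = 12760 × 81.9 × 0.002247 = 2348 m³/day.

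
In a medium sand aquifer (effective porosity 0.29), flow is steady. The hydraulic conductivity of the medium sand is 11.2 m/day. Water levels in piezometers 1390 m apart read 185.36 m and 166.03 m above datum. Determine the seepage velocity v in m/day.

0.537

Hydraulic gradient i = (185.36 − 166.03) / 1390 = 19.33 / 1390 = 0.01391.
Darcy flux q = K · i = 11.20 × 0.01391 = 0.1558 m/day.
Seepage velocity v = q / n_e = 0.1558 / 0.29 = 0.5371 m/day.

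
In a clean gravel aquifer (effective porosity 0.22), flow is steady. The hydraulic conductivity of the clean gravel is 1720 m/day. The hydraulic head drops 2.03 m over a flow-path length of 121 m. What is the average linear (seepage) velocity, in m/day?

131

Hydraulic gradient i = Δh / L = 2.03 / 121 = 0.01678.
Darcy flux q = K · i = 1720 × 0.01678 = 28.86 m/day.
Seepage velocity v = q / n_e = 28.86 / 0.22 = 131.2 m/day.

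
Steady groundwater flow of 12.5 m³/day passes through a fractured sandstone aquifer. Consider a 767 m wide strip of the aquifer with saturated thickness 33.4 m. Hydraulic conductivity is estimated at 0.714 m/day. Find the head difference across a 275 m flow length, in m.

0.188

Cross-sectional area A = 767 × 33.4 = 25618 m².
From Q = K·A·i, i = Q / (K·A) = 12.5 / (0.7140 × 25618) = 0.0006834.
Head loss Δh = i · L = 0.0006834 × 275 = 0.1879 m.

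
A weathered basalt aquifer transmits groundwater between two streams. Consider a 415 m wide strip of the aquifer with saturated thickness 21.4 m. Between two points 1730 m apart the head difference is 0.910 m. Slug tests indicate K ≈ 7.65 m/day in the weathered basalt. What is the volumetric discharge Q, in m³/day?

Cross-sectional area A = 415 × 21.4 = 8881 m².
Hydraulic gradient i = Δh / L = 0.910 / 1730 = 0.0005260.
Darcy's law: Q = K · A · i = 7.650 × 8881 × 0.0005260 = 35.74 m³/day.

35.7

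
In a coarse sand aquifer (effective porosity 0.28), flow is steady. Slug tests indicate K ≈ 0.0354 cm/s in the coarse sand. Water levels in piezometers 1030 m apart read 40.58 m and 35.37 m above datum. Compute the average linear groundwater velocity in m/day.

0.553

Convert K: 0.0354 cm/s × 864 = 30.59 m/day.
Hydraulic gradient i = (40.58 − 35.37) / 1030 = 5.21 / 1030 = 0.005058.
Darcy flux q = K · i = 30.59 × 0.005058 = 0.1547 m/day.
Seepage velocity v = q / n_e = 0.1547 / 0.28 = 0.5525 m/day.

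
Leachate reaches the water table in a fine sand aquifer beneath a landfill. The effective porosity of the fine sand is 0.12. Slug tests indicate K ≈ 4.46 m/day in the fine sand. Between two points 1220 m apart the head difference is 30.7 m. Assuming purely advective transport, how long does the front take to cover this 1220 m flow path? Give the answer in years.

3.57

Hydraulic gradient i = Δh / L = 30.7 / 1220 = 0.02516.
Darcy flux q = K · i = 4.460 × 0.02516 = 0.1122 m/day.
Seepage velocity v = q / n_e = 0.1122 / 0.12 = 0.9353 m/day.
Travel time t = L / v = 1220 / 0.9353 = 1304 days = 3.571 years.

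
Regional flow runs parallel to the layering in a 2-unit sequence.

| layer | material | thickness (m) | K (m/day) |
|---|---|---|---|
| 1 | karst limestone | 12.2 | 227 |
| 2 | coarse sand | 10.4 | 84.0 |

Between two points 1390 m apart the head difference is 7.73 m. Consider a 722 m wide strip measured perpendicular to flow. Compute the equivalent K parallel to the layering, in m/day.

161

Flow is parallel to layering, so each bed carries its own Darcy discharge and the transmissivities add.
Σ(K_i·b_i) = 227×12.2 + 84.0×10.4 = 3643 m²/day.
Total thickness b = 22.60 m, so K_eq = Σ(K_i·b_i)/b = 161.2 m/day.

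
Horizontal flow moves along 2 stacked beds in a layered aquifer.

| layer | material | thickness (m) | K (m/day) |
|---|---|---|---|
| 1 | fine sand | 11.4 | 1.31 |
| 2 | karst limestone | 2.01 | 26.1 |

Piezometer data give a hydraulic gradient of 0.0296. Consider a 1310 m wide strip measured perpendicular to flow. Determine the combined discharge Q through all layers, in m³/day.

2610

Flow is parallel to layering, so each bed carries its own Darcy discharge and the transmissivities add.
Σ(K_i·b_i) = 1.31×11.4 + 26.1×2.01 = 67.39 m²/day.
Hydraulic gradient i = 0.0296.
Q = Σ(K_i·b_i) · W · i = 67.39 × 1310 × 0.02960 = 2613 m³/day.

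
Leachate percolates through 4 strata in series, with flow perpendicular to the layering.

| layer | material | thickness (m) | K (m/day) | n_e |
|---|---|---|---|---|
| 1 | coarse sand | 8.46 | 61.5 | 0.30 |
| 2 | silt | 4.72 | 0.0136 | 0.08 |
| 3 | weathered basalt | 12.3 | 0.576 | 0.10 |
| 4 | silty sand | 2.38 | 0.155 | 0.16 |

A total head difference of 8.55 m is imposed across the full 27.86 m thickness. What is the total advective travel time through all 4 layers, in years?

With flow normal to the layers, continuity requires the same specific discharge q through every layer.
Σ(b_i/K_i) = 8.46/61.5 + 4.72/0.0136 + 12.3/0.576 + 2.38/0.155 = 383.9 d.
q = Δh / Σ(b_i/K_i) = 8.55 / 383.9 = 0.02227 m/day.
In each layer the seepage velocity is v_i = q/n_i, so the layer transit time is t_i = b_i·n_i / q:
  layer 1 (coarse sand): t_1 = 8.46 × 0.30 / 0.02227 = 114.0 d
  layer 2 (silt): t_2 = 4.72 × 0.08 / 0.02227 = 16.95 d
  layer 3 (weathered basalt): t_3 = 12.3 × 0.10 / 0.02227 = 55.23 d
  layer 4 (silty sand): t_4 = 2.38 × 0.16 / 0.02227 = 17.10 d
Total t = Σ t_i = 203.2 days = 0.5564 years.

0.556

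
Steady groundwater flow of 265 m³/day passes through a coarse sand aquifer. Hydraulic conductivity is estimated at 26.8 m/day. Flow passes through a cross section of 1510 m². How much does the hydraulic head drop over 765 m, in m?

5.01

From Q = K·A·i, i = Q / (K·A) = 265 / (26.80 × 1510) = 0.006548.
Head loss Δh = i · L = 0.006548 × 765 = 5.010 m.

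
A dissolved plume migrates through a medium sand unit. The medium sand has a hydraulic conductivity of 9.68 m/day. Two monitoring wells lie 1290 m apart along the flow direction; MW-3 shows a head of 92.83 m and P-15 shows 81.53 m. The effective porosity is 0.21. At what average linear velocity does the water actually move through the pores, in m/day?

Hydraulic gradient i = (92.83 − 81.53) / 1290 = 11.3 / 1290 = 0.008760.
Darcy flux q = K · i = 9.680 × 0.008760 = 0.08479 m/day.
Seepage velocity v = q / n_e = 0.08479 / 0.21 = 0.4038 m/day.

0.404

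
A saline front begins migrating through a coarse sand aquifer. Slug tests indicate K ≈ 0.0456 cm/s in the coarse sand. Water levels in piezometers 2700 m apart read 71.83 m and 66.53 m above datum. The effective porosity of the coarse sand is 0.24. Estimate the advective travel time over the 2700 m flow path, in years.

22.9

Convert K: 0.0456 cm/s × 864 = 39.40 m/day.
Hydraulic gradient i = (71.83 − 66.53) / 2700 = 5.3 / 2700 = 0.001963.
Darcy flux q = K · i = 39.40 × 0.001963 = 0.07734 m/day.
Seepage velocity v = q / n_e = 0.07734 / 0.24 = 0.3222 m/day.
Travel time t = L / v = 2700 / 0.3222 = 8379 days = 22.94 years.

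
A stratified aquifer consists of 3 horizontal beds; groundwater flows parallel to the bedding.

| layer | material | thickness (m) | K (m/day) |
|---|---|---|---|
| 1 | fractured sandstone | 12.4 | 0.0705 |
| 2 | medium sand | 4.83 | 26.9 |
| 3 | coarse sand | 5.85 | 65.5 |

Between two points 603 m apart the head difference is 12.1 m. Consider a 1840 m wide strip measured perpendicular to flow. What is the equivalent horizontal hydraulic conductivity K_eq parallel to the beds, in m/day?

22.3

Flow is parallel to layering, so each bed carries its own Darcy discharge and the transmissivities add.
Σ(K_i·b_i) = 0.0705×12.4 + 26.9×4.83 + 65.5×5.85 = 514.0 m²/day.
Total thickness b = 23.08 m, so K_eq = Σ(K_i·b_i)/b = 22.27 m/day.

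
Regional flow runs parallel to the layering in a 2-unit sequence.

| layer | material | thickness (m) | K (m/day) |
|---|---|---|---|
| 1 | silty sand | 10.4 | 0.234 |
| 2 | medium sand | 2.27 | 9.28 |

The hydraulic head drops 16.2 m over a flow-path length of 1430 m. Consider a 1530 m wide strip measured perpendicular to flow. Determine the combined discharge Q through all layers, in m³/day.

Flow is parallel to layering, so each bed carries its own Darcy discharge and the transmissivities add.
Σ(K_i·b_i) = 0.234×10.4 + 9.28×2.27 = 23.50 m²/day.
Hydraulic gradient i = Δh / L = 16.2 / 1430 = 0.01133.
Q = Σ(K_i·b_i) · W · i = 23.50 × 1530 × 0.01133 = 407.3 m³/day.

407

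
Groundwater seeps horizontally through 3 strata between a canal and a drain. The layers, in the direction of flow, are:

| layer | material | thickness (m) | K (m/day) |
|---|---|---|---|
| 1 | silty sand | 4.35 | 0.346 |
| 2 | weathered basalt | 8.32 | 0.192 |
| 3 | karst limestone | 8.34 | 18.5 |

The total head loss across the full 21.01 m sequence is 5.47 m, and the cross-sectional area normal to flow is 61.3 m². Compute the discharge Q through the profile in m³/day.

Flow is perpendicular to layering, so the layers act in series and the equivalent K is the thickness-weighted harmonic mean.
Total thickness L = 4.35 + 8.32 + 8.34 = 21.01 m.
Σ(b_i/K_i) = 4.35/0.346 + 8.32/0.192 + 8.34/18.5 = 56.36 d.
K_eq = L / Σ(b_i/K_i) = 21.01 / 56.36 = 0.3728 m/day.
Q = K_eq · A · (Δh/L) = 0.3728 × 61.3 × (5.47/21.01) = 5.950 m³/day.

5.95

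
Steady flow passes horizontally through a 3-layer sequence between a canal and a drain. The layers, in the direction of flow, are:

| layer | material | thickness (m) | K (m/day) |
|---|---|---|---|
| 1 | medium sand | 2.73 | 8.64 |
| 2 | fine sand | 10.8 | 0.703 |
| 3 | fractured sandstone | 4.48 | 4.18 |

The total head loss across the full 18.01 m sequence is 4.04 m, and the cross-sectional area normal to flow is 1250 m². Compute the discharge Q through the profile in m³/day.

301

Flow is perpendicular to layering, so the layers act in series and the equivalent K is the thickness-weighted harmonic mean.
Total thickness L = 2.73 + 10.8 + 4.48 = 18.01 m.
Σ(b_i/K_i) = 2.73/8.64 + 10.8/0.703 + 4.48/4.18 = 16.75 d.
K_eq = L / Σ(b_i/K_i) = 18.01 / 16.75 = 1.075 m/day.
Q = K_eq · A · (Δh/L) = 1.075 × 1250 × (4.04/18.01) = 301.5 m³/day.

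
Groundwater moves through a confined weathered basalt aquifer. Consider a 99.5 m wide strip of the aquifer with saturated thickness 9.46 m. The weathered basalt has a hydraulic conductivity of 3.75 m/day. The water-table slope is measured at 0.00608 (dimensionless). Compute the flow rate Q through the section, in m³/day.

21.5

Cross-sectional area A = 99.5 × 9.46 = 941.3 m².
Hydraulic gradient i = 0.00608.
Darcy's law: Q = K · A · i = 3.750 × 941.3 × 0.006080 = 21.46 m³/day.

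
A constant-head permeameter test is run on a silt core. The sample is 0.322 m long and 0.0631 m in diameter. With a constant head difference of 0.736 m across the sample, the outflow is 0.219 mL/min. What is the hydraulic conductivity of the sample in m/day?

Cross-sectional area A = π·(d/2)² = π × (0.0631/2)² = 0.003127 m².
Convert discharge: 0.219 mL/min = 3.650e-09 m³/s.
Darcy's law rearranged: K = Q·L / (A·Δh) = 3.650e-09 × 0.322 / (0.003127 × 0.736) = 5.106e-07 m/s = 0.04412 m/day.

0.0441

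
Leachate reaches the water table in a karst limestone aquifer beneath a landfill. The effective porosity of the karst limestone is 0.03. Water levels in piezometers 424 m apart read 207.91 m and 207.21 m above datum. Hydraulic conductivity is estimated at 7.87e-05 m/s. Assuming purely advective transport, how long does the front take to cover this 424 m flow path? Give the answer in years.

Convert K: 7.87e-05 m/s × 86400 = 6.800 m/day.
Hydraulic gradient i = (207.91 − 207.21) / 424 = 0.7 / 424 = 0.001651.
Darcy flux q = K · i = 6.800 × 0.001651 = 0.01123 m/day.
Seepage velocity v = q / n_e = 0.01123 / 0.03 = 0.3742 m/day.
Travel time t = L / v = 424 / 0.3742 = 1133 days = 3.102 years.

3.10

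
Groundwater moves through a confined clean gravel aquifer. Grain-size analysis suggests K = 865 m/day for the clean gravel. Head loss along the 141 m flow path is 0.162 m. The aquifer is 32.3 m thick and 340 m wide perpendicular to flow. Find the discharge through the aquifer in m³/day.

10900

Cross-sectional area A = 340 × 32.3 = 10982 m².
Hydraulic gradient i = Δh / L = 0.162 / 141 = 0.001149.
Darcy's law: Q = K · A · i = 865.0 × 10982 × 0.001149 = 10914 m³/day.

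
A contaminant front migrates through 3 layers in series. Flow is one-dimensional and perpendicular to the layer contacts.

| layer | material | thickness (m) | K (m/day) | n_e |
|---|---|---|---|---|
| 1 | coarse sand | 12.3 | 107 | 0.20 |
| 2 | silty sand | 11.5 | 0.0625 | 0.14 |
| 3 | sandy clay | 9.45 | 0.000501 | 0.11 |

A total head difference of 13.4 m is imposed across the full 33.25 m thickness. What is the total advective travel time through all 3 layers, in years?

19.9

With flow normal to the layers, continuity requires the same specific discharge q through every layer.
Σ(b_i/K_i) = 12.3/107 + 11.5/0.0625 + 9.45/0.000501 = 19046 d.
q = Δh / Σ(b_i/K_i) = 13.4 / 19046 = 0.0007035 m/day.
In each layer the seepage velocity is v_i = q/n_i, so the layer transit time is t_i = b_i·n_i / q:
  layer 1 (coarse sand): t_1 = 12.3 × 0.20 / 0.0007035 = 3497 d
  layer 2 (silty sand): t_2 = 11.5 × 0.14 / 0.0007035 = 2288 d
  layer 3 (sandy clay): t_3 = 9.45 × 0.11 / 0.0007035 = 1478 d
Total t = Σ t_i = 7263 days = 19.88 years.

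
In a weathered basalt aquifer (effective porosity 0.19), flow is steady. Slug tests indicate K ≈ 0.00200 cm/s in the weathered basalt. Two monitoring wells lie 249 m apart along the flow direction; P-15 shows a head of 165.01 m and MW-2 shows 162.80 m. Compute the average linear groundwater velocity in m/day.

Convert K: 0.00200 cm/s × 864 = 1.728 m/day.
Hydraulic gradient i = (165.01 − 162.80) / 249 = 2.21 / 249 = 0.008876.
Darcy flux q = K · i = 1.728 × 0.008876 = 0.01534 m/day.
Seepage velocity v = q / n_e = 0.01534 / 0.19 = 0.08072 m/day.

0.0807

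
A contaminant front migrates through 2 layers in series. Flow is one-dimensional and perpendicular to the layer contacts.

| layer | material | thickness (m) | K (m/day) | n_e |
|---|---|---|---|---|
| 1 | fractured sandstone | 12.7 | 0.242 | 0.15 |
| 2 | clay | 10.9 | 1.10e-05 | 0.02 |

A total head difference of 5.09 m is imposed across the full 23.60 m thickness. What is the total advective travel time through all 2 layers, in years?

With flow normal to the layers, continuity requires the same specific discharge q through every layer.
Σ(b_i/K_i) = 12.7/0.242 + 10.9/1.10e-05 = 9.910e+05 d.
q = Δh / Σ(b_i/K_i) = 5.09 / 9.910e+05 = 5.136e-06 m/day.
In each layer the seepage velocity is v_i = q/n_i, so the layer transit time is t_i = b_i·n_i / q:
  layer 1 (fractured sandstone): t_1 = 12.7 × 0.15 / 5.136e-06 = 3.709e+05 d
  layer 2 (clay): t_2 = 10.9 × 0.02 / 5.136e-06 = 42442 d
Total t = Σ t_i = 4.133e+05 days = 1132 years.

1130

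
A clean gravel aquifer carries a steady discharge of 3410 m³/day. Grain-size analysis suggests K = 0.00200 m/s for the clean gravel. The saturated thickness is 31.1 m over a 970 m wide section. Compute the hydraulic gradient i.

Convert K: 0.00200 m/s × 86400 = 172.8 m/day.
Cross-sectional area A = 970 × 31.1 = 30167 m².
From Q = K·A·i, i = Q / (K·A) = 3410 / (172.8 × 30167) = 0.0006542.

0.000654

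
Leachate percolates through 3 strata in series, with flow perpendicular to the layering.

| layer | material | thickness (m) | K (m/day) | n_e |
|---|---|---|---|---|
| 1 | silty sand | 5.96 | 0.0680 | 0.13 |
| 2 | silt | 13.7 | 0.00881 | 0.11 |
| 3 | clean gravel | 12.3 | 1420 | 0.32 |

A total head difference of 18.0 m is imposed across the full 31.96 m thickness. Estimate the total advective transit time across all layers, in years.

1.55

With flow normal to the layers, continuity requires the same specific discharge q through every layer.
Σ(b_i/K_i) = 5.96/0.0680 + 13.7/0.00881 + 12.3/1420 = 1643 d.
q = Δh / Σ(b_i/K_i) = 18.0 / 1643 = 0.01096 m/day.
In each layer the seepage velocity is v_i = q/n_i, so the layer transit time is t_i = b_i·n_i / q:
  layer 1 (silty sand): t_1 = 5.96 × 0.13 / 0.01096 = 70.71 d
  layer 2 (silt): t_2 = 13.7 × 0.11 / 0.01096 = 137.5 d
  layer 3 (clean gravel): t_3 = 12.3 × 0.32 / 0.01096 = 359.2 d
Total t = Σ t_i = 567.4 days = 1.554 years.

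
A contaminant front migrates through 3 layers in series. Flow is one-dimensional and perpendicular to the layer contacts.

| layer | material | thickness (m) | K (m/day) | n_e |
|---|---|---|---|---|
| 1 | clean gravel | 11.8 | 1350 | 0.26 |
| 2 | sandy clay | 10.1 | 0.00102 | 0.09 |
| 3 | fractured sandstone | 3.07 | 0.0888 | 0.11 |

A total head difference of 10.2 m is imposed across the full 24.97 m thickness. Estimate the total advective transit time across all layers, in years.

With flow normal to the layers, continuity requires the same specific discharge q through every layer.
Σ(b_i/K_i) = 11.8/1350 + 10.1/0.00102 + 3.07/0.0888 = 9937 d.
q = Δh / Σ(b_i/K_i) = 10.2 / 9937 = 0.001027 m/day.
In each layer the seepage velocity is v_i = q/n_i, so the layer transit time is t_i = b_i·n_i / q:
  layer 1 (clean gravel): t_1 = 11.8 × 0.26 / 0.001027 = 2989 d
  layer 2 (sandy clay): t_2 = 10.1 × 0.09 / 0.001027 = 885.5 d
  layer 3 (fractured sandstone): t_3 = 3.07 × 0.11 / 0.001027 = 329.0 d
Total t = Σ t_i = 4203 days = 11.51 years.

11.5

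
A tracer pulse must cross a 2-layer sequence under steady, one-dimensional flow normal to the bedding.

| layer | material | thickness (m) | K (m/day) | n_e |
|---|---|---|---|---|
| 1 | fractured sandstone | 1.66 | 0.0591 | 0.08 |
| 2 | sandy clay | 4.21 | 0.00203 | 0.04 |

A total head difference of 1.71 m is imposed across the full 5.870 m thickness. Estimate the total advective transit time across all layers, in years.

With flow normal to the layers, continuity requires the same specific discharge q through every layer.
Σ(b_i/K_i) = 1.66/0.0591 + 4.21/0.00203 = 2102 d.
q = Δh / Σ(b_i/K_i) = 1.71 / 2102 = 0.0008135 m/day.
In each layer the seepage velocity is v_i = q/n_i, so the layer transit time is t_i = b_i·n_i / q:
  layer 1 (fractured sandstone): t_1 = 1.66 × 0.08 / 0.0008135 = 163.2 d
  layer 2 (sandy clay): t_2 = 4.21 × 0.04 / 0.0008135 = 207.0 d
Total t = Σ t_i = 370.2 days = 1.014 years.

1.01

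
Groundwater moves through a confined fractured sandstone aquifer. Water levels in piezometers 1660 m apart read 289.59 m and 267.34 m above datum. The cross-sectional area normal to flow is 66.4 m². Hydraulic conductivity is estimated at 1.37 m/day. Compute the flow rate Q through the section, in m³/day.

1.22

Hydraulic gradient i = (289.59 − 267.34) / 1660 = 22.25 / 1660 = 0.01340.
Darcy's law: Q = K · A · i = 1.370 × 66.40 × 0.01340 = 1.219 m³/day.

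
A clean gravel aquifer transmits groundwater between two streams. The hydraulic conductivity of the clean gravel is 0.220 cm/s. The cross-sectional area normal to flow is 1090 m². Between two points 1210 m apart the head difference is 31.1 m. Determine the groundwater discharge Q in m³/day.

5330

Convert K: 0.220 cm/s × 864 = 190.1 m/day.
Hydraulic gradient i = Δh / L = 31.1 / 1210 = 0.02570.
Darcy's law: Q = K · A · i = 190.1 × 1090 × 0.02570 = 5325 m³/day.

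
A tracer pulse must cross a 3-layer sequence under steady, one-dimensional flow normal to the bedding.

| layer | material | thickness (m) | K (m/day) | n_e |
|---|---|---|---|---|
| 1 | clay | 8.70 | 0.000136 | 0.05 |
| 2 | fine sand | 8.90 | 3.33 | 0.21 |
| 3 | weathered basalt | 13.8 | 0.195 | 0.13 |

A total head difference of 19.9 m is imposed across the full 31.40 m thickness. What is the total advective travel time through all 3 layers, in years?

With flow normal to the layers, continuity requires the same specific discharge q through every layer.
Σ(b_i/K_i) = 8.70/0.000136 + 8.90/3.33 + 13.8/0.195 = 64044 d.
q = Δh / Σ(b_i/K_i) = 19.9 / 64044 = 0.0003107 m/day.
In each layer the seepage velocity is v_i = q/n_i, so the layer transit time is t_i = b_i·n_i / q:
  layer 1 (clay): t_1 = 8.70 × 0.05 / 0.0003107 = 1400 d
  layer 2 (fine sand): t_2 = 8.90 × 0.21 / 0.0003107 = 6015 d
  layer 3 (weathered basalt): t_3 = 13.8 × 0.13 / 0.0003107 = 5774 d
Total t = Σ t_i = 13189 days = 36.11 years.

36.1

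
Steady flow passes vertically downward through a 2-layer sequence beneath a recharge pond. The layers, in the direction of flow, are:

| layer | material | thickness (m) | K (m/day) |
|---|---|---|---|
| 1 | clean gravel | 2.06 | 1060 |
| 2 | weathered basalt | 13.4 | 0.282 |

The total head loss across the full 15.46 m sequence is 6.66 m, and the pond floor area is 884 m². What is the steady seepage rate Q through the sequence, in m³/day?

124

Flow is perpendicular to layering, so the layers act in series and the equivalent K is the thickness-weighted harmonic mean.
Total thickness L = 2.06 + 13.4 = 15.46 m.
Σ(b_i/K_i) = 2.06/1060 + 13.4/0.282 = 47.52 d.
K_eq = L / Σ(b_i/K_i) = 15.46 / 47.52 = 0.3253 m/day.
Q = K_eq · A · (Δh/L) = 0.3253 × 884 × (6.66/15.46) = 123.9 m³/day.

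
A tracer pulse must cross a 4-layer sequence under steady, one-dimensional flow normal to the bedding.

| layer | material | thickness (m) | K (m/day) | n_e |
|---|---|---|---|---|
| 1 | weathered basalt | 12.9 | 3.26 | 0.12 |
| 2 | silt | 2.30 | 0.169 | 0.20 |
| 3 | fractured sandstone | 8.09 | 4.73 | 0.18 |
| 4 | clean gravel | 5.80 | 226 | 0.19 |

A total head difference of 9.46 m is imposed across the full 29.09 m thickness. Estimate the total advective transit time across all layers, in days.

9.32

With flow normal to the layers, continuity requires the same specific discharge q through every layer.
Σ(b_i/K_i) = 12.9/3.26 + 2.30/0.169 + 8.09/4.73 + 5.80/226 = 19.30 d.
q = Δh / Σ(b_i/K_i) = 9.46 / 19.30 = 0.4901 m/day.
In each layer the seepage velocity is v_i = q/n_i, so the layer transit time is t_i = b_i·n_i / q:
  layer 1 (weathered basalt): t_1 = 12.9 × 0.12 / 0.4901 = 3.159 d
  layer 2 (silt): t_2 = 2.30 × 0.20 / 0.4901 = 0.9386 d
  layer 3 (fractured sandstone): t_3 = 8.09 × 0.18 / 0.4901 = 2.971 d
  layer 4 (clean gravel): t_4 = 5.80 × 0.19 / 0.4901 = 2.249 d
Total t = Σ t_i = 9.317 days.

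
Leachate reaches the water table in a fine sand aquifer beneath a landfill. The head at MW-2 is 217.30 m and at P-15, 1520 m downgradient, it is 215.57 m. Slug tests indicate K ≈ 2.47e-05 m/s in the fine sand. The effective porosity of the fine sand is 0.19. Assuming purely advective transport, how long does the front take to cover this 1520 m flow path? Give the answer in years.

326

Convert K: 2.47e-05 m/s × 86400 = 2.134 m/day.
Hydraulic gradient i = (217.30 − 215.57) / 1520 = 1.73 / 1520 = 0.001138.
Darcy flux q = K · i = 2.134 × 0.001138 = 0.002429 m/day.
Seepage velocity v = q / n_e = 0.002429 / 0.19 = 0.01278 m/day.
Travel time t = L / v = 1520 / 0.01278 = 1.189e+05 days = 325.5 years.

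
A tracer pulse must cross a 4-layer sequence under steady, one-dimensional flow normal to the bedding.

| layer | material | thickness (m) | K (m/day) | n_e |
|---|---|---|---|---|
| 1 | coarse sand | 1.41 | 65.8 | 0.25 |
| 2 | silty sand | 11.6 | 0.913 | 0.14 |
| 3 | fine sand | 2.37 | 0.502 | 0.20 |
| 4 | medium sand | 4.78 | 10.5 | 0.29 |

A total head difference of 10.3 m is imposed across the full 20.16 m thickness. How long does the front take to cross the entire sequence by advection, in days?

6.67

With flow normal to the layers, continuity requires the same specific discharge q through every layer.
Σ(b_i/K_i) = 1.41/65.8 + 11.6/0.913 + 2.37/0.502 + 4.78/10.5 = 17.90 d.
q = Δh / Σ(b_i/K_i) = 10.3 / 17.90 = 0.5753 m/day.
In each layer the seepage velocity is v_i = q/n_i, so the layer transit time is t_i = b_i·n_i / q:
  layer 1 (coarse sand): t_1 = 1.41 × 0.25 / 0.5753 = 0.6127 d
  layer 2 (silty sand): t_2 = 11.6 × 0.14 / 0.5753 = 2.823 d
  layer 3 (fine sand): t_3 = 2.37 × 0.20 / 0.5753 = 0.8239 d
  layer 4 (medium sand): t_4 = 4.78 × 0.29 / 0.5753 = 2.409 d
Total t = Σ t_i = 6.669 days.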